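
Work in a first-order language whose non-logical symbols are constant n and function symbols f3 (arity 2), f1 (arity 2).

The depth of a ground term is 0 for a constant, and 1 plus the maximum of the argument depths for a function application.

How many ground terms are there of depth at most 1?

3

Count level by level. With function symbols f3/2, f1/2, the terms of depth ≤ k are the 1 constant together with each function applied to depth-≤(k−1) tuples, so N_k = 1 + N_{k-1}^2 + N_{k-1}^2.
N_0 = 1
N_1 = 1 + 1^2 + 1^2 = 3
Explicitly: n, f3(n, n), f1(n, n).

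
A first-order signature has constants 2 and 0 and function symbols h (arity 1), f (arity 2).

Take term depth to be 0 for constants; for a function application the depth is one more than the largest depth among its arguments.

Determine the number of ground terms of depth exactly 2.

66

Let N_k count ground terms of depth at most k. Each non-constant term of depth ≤ k is some function symbol applied to depth-≤(k−1) arguments, giving N_k = 2 + N_{k-1} + N_{k-1}^2.
N_0 = 2
N_1 = 2 + 2 + 2^2 = 8
N_2 = 2 + 8 + 8^2 = 74
Terms of depth exactly 2: N_2 − N_1 = 74 − 8 = 66.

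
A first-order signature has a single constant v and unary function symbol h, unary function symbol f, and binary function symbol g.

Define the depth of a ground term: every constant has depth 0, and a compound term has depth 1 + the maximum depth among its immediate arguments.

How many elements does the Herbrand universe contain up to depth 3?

676

Write N_k for the number of ground terms of depth ≤ k. A term of depth ≤ k is either a constant or a function symbol applied to arguments of depth ≤ k−1, so N_k = 1 + N_{k-1} + N_{k-1} + N_{k-1}^2.
N_0 = 1
N_1 = 1 + 1 + 1 + 1^2 = 4
N_2 = 1 + 4 + 4 + 4^2 = 25
N_3 = 1 + 25 + 25 + 25^2 = 676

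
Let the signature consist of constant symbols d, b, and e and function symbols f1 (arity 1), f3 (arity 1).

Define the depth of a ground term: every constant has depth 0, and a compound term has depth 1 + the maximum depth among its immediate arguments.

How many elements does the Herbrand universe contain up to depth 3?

Let N_k = |{terms of depth ≤ k}|. Then N_0 = 3 and N_k = 3 + N_{k-1} + N_{k-1} for k ≥ 1 (one summand per function symbol, arity giving the exponent).
N_0 = 3
N_1 = 3 + 3 + 3 = 9
N_2 = 3 + 9 + 9 = 21
N_3 = 3 + 21 + 21 = 45

45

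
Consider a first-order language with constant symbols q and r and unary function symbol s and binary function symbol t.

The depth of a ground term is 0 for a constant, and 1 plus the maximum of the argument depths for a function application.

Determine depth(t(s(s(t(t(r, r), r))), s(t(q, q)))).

5

depth(t(r, r)) = 1 + max(0, 0) = 1
depth(t(t(r, r), r)) = 1 + max(1, 0) = 2
depth(s(t(t(r, r), r))) = 1 + depth(t(t(r, r), r)) = 1 + 2 = 3
depth(s(s(t(t(r, r), r)))) = 1 + depth(s(t(t(r, r), r))) = 1 + 3 = 4
depth(t(q, q)) = 1 + max(0, 0) = 1
depth(s(t(q, q))) = 1 + depth(t(q, q)) = 1 + 1 = 2
depth(t(s(s(t(t(r, r), r))), s(t(q, q)))) = 1 + max(4, 2) = 5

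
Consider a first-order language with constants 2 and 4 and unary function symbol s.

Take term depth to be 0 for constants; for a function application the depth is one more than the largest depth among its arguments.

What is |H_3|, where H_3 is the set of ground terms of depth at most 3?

If N_k denotes the number of depth-≤k ground terms, the 2 constants give N_0 = 2, and each function symbol of arity r contributes N_{k-1}^r new terms at level k: N_k = 2 + N_{k-1}.
N_0 = 2
N_1 = 2 + 2 = 4
N_2 = 2 + 4 = 6
N_3 = 2 + 6 = 8

8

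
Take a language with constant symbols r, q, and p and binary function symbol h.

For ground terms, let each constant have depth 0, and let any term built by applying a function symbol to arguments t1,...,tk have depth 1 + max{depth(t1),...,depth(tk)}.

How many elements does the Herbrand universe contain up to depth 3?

21612

Write N_k for the number of ground terms of depth ≤ k. A term of depth ≤ k is either a constant or a function symbol applied to arguments of depth ≤ k−1, so N_k = 3 + N_{k-1}^2.
N_0 = 3
N_1 = 3 + 3^2 = 12
N_2 = 3 + 12^2 = 147
N_3 = 3 + 147^2 = 21612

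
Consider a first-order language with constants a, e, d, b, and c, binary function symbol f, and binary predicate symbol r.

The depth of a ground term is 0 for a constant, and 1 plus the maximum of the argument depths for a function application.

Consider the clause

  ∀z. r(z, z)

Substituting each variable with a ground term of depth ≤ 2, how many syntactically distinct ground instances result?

Ground terms of depth ≤ 2:
  If N_k denotes the number of depth-≤k ground terms, the 5 constants give N_0 = 5, and each function symbol of arity r contributes N_{k-1}^r new terms at level k: N_k = 5 + N_{k-1}^2.
  N_0 = 5
  N_1 = 5 + 5^2 = 30
  N_2 = 5 + 30^2 = 905
So there are 905 ground terms available for substitution.
The body mentions the single quantified variable z; since ground terms form a free algebra, no two substitutions collapse to the same formula.
Number of ground instances = 905.

905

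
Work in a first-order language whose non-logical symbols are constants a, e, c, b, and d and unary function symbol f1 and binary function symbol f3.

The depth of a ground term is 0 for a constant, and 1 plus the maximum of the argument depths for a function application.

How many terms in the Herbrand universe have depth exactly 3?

1600230

Write N_k for the number of ground terms of depth ≤ k. A term of depth ≤ k is either a constant or a function symbol applied to arguments of depth ≤ k−1, so N_k = 5 + N_{k-1} + N_{k-1}^2.
N_0 = 5
N_1 = 5 + 5 + 5^2 = 35
N_2 = 5 + 35 + 35^2 = 1265
N_3 = 5 + 1265 + 1265^2 = 1601495
Terms of depth exactly 3: N_3 − N_2 = 1601495 − 1265 = 1600230.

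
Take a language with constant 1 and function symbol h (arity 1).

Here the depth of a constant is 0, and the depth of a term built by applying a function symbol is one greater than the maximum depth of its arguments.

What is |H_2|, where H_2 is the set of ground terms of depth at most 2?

If N_k denotes the number of depth-≤k ground terms, the 1 constant gives N_0 = 1, and each function symbol of arity r contributes N_{k-1}^r new terms at level k: N_k = 1 + N_{k-1}.
N_0 = 1
N_1 = 1 + 1 = 2
N_2 = 1 + 2 = 3
Explicitly: 1, h(1), h(h(1)).

3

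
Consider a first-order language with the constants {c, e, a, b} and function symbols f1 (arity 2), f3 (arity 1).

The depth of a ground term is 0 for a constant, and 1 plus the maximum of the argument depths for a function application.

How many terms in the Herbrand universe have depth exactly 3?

Let N_k = |{terms of depth ≤ k}|. Then N_0 = 4 and N_k = 4 + N_{k-1}^2 + N_{k-1} for k ≥ 1 (one summand per function symbol, arity giving the exponent).
N_0 = 4
N_1 = 4 + 4^2 + 4 = 24
N_2 = 4 + 24^2 + 24 = 604
N_3 = 4 + 604^2 + 604 = 365424
Terms of depth exactly 3: N_3 − N_2 = 365424 − 604 = 364820.

364820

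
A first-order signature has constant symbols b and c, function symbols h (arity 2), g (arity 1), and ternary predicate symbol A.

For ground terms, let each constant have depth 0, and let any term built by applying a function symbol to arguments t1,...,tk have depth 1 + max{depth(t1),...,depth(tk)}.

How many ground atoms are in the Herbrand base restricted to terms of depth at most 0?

First count ground terms of depth ≤ 0.
Count level by level. With function symbols h/2, g/1, the terms of depth ≤ k are the 2 constants together with each function applied to depth-≤(k−1) tuples, so N_k = 2 + N_{k-1}^2 + N_{k-1}.
N_0 = 2
Explicitly: b, c.
So |H| = 2.
Each predicate of arity r yields |H|^r ground atoms (one per choice of an r-tuple from H):
  A: 2^3 = 8
Total ground atoms: 8.

8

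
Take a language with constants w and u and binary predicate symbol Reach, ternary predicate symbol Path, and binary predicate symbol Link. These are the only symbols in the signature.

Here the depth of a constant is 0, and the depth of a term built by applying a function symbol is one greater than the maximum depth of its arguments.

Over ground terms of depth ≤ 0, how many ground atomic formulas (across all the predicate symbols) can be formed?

First count ground terms of depth ≤ 0.
With no function symbols every ground term is a constant, so there are exactly 2 ground terms at every depth bound.
N_0 = 2
Explicitly: w, u.
So |H| = 2.
For each predicate symbol, the number of ground atoms is |H| raised to its arity; summing:
  Reach: 2^2 = 4;  Path: 2^3 = 8;  Link: 2^2 = 4
Total ground atoms: 4 + 8 + 4 = 16.

16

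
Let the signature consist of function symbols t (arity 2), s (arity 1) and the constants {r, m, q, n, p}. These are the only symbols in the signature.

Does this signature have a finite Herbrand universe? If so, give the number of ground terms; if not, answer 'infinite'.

infinite

The signature has at least one function symbol (t, arity 2) and at least one constant (r).
Iterating t gives infinitely many distinct ground terms: r, t(r, r), t(t(r, r), t(r, r)), ...
So the Herbrand universe is infinite.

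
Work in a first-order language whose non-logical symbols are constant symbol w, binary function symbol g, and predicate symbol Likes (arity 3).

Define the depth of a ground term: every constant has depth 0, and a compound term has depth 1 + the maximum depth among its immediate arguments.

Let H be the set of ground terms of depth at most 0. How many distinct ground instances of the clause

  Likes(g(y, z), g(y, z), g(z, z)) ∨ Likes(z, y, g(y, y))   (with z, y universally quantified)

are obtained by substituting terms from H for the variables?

Ground terms of depth ≤ 0:
  Let N_k count ground terms of depth at most k. Each non-constant term of depth ≤ k is some function symbol applied to depth-≤(k−1) arguments, giving N_k = 1 + N_{k-1}^2.
  N_0 = 1
So there is exactly 1 ground term available for substitution.
Each of z, y ranges independently over the available ground terms, and distinct assignments produce distinct instances.
Number of ground instances = 1^2 = 1.

1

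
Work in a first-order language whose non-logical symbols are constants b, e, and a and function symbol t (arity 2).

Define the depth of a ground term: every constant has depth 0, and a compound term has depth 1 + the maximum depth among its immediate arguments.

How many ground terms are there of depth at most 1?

Write N_k for the number of ground terms of depth ≤ k. A term of depth ≤ k is either a constant or a function symbol applied to arguments of depth ≤ k−1, so N_k = 3 + N_{k-1}^2.
N_0 = 3
N_1 = 3 + 3^2 = 12

12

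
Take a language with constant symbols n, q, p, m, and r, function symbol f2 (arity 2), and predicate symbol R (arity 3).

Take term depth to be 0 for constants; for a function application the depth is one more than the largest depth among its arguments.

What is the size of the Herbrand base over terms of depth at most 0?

125

First count ground terms of depth ≤ 0.
If N_k denotes the number of depth-≤k ground terms, the 5 constants give N_0 = 5, and each function symbol of arity r contributes N_{k-1}^r new terms at level k: N_k = 5 + N_{k-1}^2.
N_0 = 5
So |H| = 5.
Ground atoms are formed by filling each argument slot of a predicate with a term from H, so an r-ary predicate gives |H|^r atoms:
  R: 5^3 = 125
Total ground atoms: 125.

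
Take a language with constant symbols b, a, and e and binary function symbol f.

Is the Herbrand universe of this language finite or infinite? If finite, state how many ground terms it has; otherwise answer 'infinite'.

infinite

The signature has at least one function symbol (f, arity 2) and at least one constant (b).
Iterating f gives infinitely many distinct ground terms: b, f(b, b), f(f(b, b), f(b, b)), ...
So the Herbrand universe is infinite.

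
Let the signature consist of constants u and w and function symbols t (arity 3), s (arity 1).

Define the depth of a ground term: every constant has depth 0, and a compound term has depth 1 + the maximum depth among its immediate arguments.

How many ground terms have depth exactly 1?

Let N_k = |{terms of depth ≤ k}|. Then N_0 = 2 and N_k = 2 + N_{k-1}^3 + N_{k-1} for k ≥ 1 (one summand per function symbol, arity giving the exponent).
N_0 = 2
N_1 = 2 + 2^3 + 2 = 12
Terms of depth exactly 1: N_1 − N_0 = 12 − 2 = 10.

10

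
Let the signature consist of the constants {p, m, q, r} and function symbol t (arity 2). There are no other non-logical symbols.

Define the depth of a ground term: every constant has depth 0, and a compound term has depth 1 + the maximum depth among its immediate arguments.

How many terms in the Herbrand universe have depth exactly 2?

384

Let N_k count ground terms of depth at most k. Each non-constant term of depth ≤ k is some function symbol applied to depth-≤(k−1) arguments, giving N_k = 4 + N_{k-1}^2.
N_0 = 4
N_1 = 4 + 4^2 = 20
N_2 = 4 + 20^2 = 404
Terms of depth exactly 2: N_2 − N_1 = 404 − 20 = 384.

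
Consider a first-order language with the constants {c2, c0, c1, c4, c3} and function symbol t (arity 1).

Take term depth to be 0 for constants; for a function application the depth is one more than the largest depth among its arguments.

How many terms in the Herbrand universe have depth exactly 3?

If N_k denotes the number of depth-≤k ground terms, the 5 constants give N_0 = 5, and each function symbol of arity r contributes N_{k-1}^r new terms at level k: N_k = 5 + N_{k-1}.
N_0 = 5
N_1 = 5 + 5 = 10
N_2 = 5 + 10 = 15
N_3 = 5 + 15 = 20
Terms of depth exactly 3: N_3 − N_2 = 20 − 15 = 5.

5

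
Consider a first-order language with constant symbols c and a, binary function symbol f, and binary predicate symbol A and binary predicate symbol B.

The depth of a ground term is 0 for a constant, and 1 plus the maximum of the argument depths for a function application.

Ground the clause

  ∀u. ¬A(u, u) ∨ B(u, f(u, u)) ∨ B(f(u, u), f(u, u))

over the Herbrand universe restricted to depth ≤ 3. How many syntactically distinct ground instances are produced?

1446

Ground terms of depth ≤ 3:
  Count level by level. With function symbols f/2, the terms of depth ≤ k are the 2 constants together with each function applied to depth-≤(k−1) tuples, so N_k = 2 + N_{k-1}^2.
  N_0 = 2
  N_1 = 2 + 2^2 = 6
  N_2 = 2 + 6^2 = 38
  N_3 = 2 + 38^2 = 1446
So there are 1446 ground terms available for substitution.
The clause has 1 distinct variable (u), which appears in the body. In the free term algebra distinct substitutions yield syntactically distinct ground instances.
Number of ground instances = 1446.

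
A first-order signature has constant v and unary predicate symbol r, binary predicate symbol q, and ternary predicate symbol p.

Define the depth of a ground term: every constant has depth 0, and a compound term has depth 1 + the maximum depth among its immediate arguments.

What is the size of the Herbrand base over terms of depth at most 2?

3

First count ground terms of depth ≤ 2.
With no function symbols every ground term is a constant, so there is exactly 1 ground term at every depth bound.
N_0 = 1
N_1 = 1
N_2 = 1
Explicitly: v.
So |H| = 1.
Ground atoms are formed by filling each argument slot of a predicate with a term from H, so an r-ary predicate gives |H|^r atoms:
  r: 1;  q: 1^2 = 1;  p: 1^3 = 1
Total ground atoms: 1 + 1 + 1 = 3.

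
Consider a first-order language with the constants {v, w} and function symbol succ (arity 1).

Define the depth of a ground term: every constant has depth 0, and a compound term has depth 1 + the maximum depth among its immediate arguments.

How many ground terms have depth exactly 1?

2

Count level by level. With function symbols succ/1, the terms of depth ≤ k are the 2 constants together with each function applied to depth-≤(k−1) tuples, so N_k = 2 + N_{k-1}.
N_0 = 2
N_1 = 2 + 2 = 4
Terms of depth exactly 1: N_1 − N_0 = 4 − 2 = 2.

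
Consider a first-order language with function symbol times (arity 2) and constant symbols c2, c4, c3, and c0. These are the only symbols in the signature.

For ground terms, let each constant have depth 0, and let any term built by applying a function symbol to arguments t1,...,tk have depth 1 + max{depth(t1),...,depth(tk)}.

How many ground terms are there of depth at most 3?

163220

Let N_k = |{terms of depth ≤ k}|. Then N_0 = 4 and N_k = 4 + N_{k-1}^2 for k ≥ 1 (one summand per function symbol, arity giving the exponent).
N_0 = 4
N_1 = 4 + 4^2 = 20
N_2 = 4 + 20^2 = 404
N_3 = 4 + 404^2 = 163220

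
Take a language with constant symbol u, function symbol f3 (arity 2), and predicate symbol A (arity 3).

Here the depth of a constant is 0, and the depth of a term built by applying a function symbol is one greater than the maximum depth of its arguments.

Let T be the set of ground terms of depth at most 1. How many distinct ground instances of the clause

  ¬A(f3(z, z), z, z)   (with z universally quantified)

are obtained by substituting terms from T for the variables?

2

Ground terms of depth ≤ 1:
  Count level by level. With function symbols f3/2, the terms of depth ≤ k are the 1 constant together with each function applied to depth-≤(k−1) tuples, so N_k = 1 + N_{k-1}^2.
  N_0 = 1
  N_1 = 1 + 1^2 = 2
  Explicitly: u, f3(u, u).
So there are 2 ground terms available for substitution.
The variable z ranges independently over the available ground terms, and distinct assignments produce distinct instances.
Number of ground instances = 2.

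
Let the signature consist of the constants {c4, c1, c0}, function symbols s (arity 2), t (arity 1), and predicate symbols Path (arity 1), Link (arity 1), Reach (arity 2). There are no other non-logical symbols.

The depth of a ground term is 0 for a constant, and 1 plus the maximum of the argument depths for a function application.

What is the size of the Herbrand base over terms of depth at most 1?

255

First count ground terms of depth ≤ 1.
Let N_k count ground terms of depth at most k. Each non-constant term of depth ≤ k is some function symbol applied to depth-≤(k−1) arguments, giving N_k = 3 + N_{k-1}^2 + N_{k-1}.
N_0 = 3
N_1 = 3 + 3^2 + 3 = 15
So |H| = 15.
Ground atoms are formed by filling each argument slot of a predicate with a term from H, so an r-ary predicate gives |H|^r atoms:
  Path: 15;  Link: 15;  Reach: 15^2 = 225
Total ground atoms: 15 + 15 + 225 = 255.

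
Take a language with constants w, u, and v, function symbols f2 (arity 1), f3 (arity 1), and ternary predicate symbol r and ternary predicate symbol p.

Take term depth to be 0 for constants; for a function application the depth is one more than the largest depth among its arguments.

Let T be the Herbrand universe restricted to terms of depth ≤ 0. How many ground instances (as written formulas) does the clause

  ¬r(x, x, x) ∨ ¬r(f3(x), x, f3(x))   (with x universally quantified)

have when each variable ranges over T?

3

Ground terms of depth ≤ 0:
  If N_k denotes the number of depth-≤k ground terms, the 3 constants give N_0 = 3, and each function symbol of arity r contributes N_{k-1}^r new terms at level k: N_k = 3 + N_{k-1} + N_{k-1}.
  N_0 = 3
So there are 3 ground terms available for substitution.
There is 1 variable to instantiate (x),  occurring in at least one literal, so different choices give different ground instances.
Number of ground instances = 3.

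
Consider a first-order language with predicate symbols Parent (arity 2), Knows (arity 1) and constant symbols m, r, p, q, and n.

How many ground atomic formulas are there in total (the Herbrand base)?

30

With no function symbols, the Herbrand universe is just the 5 constants.
Ground atoms per predicate: Parent: 5^2 = 25, Knows: 5.
Herbrand base size = 25 + 5 = 30.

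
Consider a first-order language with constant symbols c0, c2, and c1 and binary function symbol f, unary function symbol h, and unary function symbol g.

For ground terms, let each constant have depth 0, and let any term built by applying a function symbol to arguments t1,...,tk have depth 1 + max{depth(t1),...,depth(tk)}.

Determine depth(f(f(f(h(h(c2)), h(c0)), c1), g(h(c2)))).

depth(h(c2)) = 1 + depth(c2) = 1 + 0 = 1
depth(h(h(c2))) = 1 + depth(h(c2)) = 1 + 1 = 2
depth(h(c0)) = 1 + depth(c0) = 1 + 0 = 1
depth(f(h(h(c2)), h(c0))) = 1 + max(2, 1) = 3
depth(f(f(h(h(c2)), h(c0)), c1)) = 1 + max(3, 0) = 4
depth(g(h(c2))) = 1 + depth(h(c2)) = 1 + 1 = 2
depth(f(f(f(h(h(c2)), h(c0)), c1), g(h(c2)))) = 1 + max(4, 2) = 5

5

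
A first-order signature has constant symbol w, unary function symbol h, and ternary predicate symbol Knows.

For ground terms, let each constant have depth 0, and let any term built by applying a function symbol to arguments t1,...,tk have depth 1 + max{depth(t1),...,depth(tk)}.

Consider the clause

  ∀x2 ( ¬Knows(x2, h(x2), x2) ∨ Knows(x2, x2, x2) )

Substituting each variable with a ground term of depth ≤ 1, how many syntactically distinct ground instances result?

2

Ground terms of depth ≤ 1:
  Let N_k count ground terms of depth at most k. Each non-constant term of depth ≤ k is some function symbol applied to depth-≤(k−1) arguments, giving N_k = 1 + N_{k-1}.
  N_0 = 1
  N_1 = 1 + 1 = 2
So there are 2 ground terms available for substitution.
The variable x2 ranges independently over the available ground terms, and distinct assignments produce distinct instances.
Number of ground instances = 2.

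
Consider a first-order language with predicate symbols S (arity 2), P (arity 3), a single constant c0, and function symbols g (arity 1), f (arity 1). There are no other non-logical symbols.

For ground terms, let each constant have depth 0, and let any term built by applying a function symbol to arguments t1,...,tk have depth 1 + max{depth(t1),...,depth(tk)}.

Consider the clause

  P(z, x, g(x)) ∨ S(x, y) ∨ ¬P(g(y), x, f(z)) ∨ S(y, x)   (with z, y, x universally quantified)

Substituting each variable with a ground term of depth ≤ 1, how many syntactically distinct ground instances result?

Ground terms of depth ≤ 1:
  Let N_k count ground terms of depth at most k. Each non-constant term of depth ≤ k is some function symbol applied to depth-≤(k−1) arguments, giving N_k = 1 + N_{k-1} + N_{k-1}.
  N_0 = 1
  N_1 = 1 + 1 + 1 = 3
So there are 3 ground terms available for substitution.
There are 3 variables to instantiate (z, y, x), each occurring in at least one literal, so different choices give different ground instances.
Number of ground instances = 3^3 = 27.

27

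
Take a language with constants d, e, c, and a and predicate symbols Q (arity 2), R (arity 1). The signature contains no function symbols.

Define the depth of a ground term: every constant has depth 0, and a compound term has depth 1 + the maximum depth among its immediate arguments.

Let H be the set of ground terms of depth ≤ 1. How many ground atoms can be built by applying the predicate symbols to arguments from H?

First count ground terms of depth ≤ 1.
With no function symbols every ground term is a constant, so there are exactly 4 ground terms at every depth bound.
N_0 = 4
N_1 = 4
So |H| = 4.
Ground atoms are formed by filling each argument slot of a predicate with a term from H, so an r-ary predicate gives |H|^r atoms:
  Q: 4^2 = 16;  R: 4
Total ground atoms: 16 + 4 = 20.

20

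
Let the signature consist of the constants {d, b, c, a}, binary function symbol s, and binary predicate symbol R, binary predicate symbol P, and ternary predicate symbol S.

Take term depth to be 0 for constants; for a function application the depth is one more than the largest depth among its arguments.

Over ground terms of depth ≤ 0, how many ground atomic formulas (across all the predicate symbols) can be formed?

First count ground terms of depth ≤ 0.
Let N_k count ground terms of depth at most k. Each non-constant term of depth ≤ k is some function symbol applied to depth-≤(k−1) arguments, giving N_k = 4 + N_{k-1}^2.
N_0 = 4
So |H| = 4.
A ground atom is a predicate applied to a tuple of terms from H, so the count is the sum over predicates of |H|^arity:
  R: 4^2 = 16;  P: 4^2 = 16;  S: 4^3 = 64
Total ground atoms: 16 + 16 + 64 = 96.

96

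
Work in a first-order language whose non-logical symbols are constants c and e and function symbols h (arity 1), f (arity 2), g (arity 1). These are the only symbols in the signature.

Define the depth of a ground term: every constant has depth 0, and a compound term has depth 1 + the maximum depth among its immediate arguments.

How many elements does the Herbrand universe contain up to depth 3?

15130

Let N_k count ground terms of depth at most k. Each non-constant term of depth ≤ k is some function symbol applied to depth-≤(k−1) arguments, giving N_k = 2 + N_{k-1} + N_{k-1}^2 + N_{k-1}.
N_0 = 2
N_1 = 2 + 2 + 2^2 + 2 = 10
N_2 = 2 + 10 + 10^2 + 10 = 122
N_3 = 2 + 122 + 122^2 + 122 = 15130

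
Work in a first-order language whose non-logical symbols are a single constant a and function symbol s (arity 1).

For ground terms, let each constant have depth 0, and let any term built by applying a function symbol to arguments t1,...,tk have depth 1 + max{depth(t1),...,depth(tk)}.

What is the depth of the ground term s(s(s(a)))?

3

depth(s(a)) = 1 + depth(a) = 1 + 0 = 1
depth(s(s(a))) = 1 + depth(s(a)) = 1 + 1 = 2
depth(s(s(s(a)))) = 1 + depth(s(s(a))) = 1 + 2 = 3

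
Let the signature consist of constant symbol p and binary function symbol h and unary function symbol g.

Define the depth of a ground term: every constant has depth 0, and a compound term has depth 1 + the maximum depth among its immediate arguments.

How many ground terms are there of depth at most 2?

Let N_k count ground terms of depth at most k. Each non-constant term of depth ≤ k is some function symbol applied to depth-≤(k−1) arguments, giving N_k = 1 + N_{k-1}^2 + N_{k-1}.
N_0 = 1
N_1 = 1 + 1^2 + 1 = 3
N_2 = 1 + 3^2 + 3 = 13

13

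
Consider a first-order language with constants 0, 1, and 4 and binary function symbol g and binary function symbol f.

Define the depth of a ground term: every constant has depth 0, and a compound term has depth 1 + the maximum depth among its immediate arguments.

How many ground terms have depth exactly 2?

Let N_k = |{terms of depth ≤ k}|. Then N_0 = 3 and N_k = 3 + N_{k-1}^2 + N_{k-1}^2 for k ≥ 1 (one summand per function symbol, arity giving the exponent).
N_0 = 3
N_1 = 3 + 3^2 + 3^2 = 21
N_2 = 3 + 21^2 + 21^2 = 885
Terms of depth exactly 2: N_2 − N_1 = 885 − 21 = 864.

864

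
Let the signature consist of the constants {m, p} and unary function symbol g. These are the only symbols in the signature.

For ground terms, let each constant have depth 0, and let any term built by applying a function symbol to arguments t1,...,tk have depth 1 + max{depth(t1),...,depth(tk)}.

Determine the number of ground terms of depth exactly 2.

2

If N_k denotes the number of depth-≤k ground terms, the 2 constants give N_0 = 2, and each function symbol of arity r contributes N_{k-1}^r new terms at level k: N_k = 2 + N_{k-1}.
N_0 = 2
N_1 = 2 + 2 = 4
N_2 = 2 + 4 = 6
Terms of depth exactly 2: N_2 − N_1 = 6 − 4 = 2.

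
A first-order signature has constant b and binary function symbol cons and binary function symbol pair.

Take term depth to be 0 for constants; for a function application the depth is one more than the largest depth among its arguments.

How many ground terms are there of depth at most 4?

1045459

Write N_k for the number of ground terms of depth ≤ k. A term of depth ≤ k is either a constant or a function symbol applied to arguments of depth ≤ k−1, so N_k = 1 + N_{k-1}^2 + N_{k-1}^2.
N_0 = 1
N_1 = 1 + 1^2 + 1^2 = 3
N_2 = 1 + 3^2 + 3^2 = 19
N_3 = 1 + 19^2 + 19^2 = 723
N_4 = 1 + 723^2 + 723^2 = 1045459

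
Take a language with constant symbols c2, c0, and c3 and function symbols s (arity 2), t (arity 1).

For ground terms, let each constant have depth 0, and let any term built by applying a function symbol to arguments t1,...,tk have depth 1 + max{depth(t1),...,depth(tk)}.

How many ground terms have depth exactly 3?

59052

Count level by level. With function symbols s/2, t/1, the terms of depth ≤ k are the 3 constants together with each function applied to depth-≤(k−1) tuples, so N_k = 3 + N_{k-1}^2 + N_{k-1}.
N_0 = 3
N_1 = 3 + 3^2 + 3 = 15
N_2 = 3 + 15^2 + 15 = 243
N_3 = 3 + 243^2 + 243 = 59295
Terms of depth exactly 3: N_3 − N_2 = 59295 − 243 = 59052.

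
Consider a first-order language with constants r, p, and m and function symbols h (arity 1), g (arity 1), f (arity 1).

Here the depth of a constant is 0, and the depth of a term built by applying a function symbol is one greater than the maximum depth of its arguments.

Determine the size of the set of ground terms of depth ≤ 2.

Write N_k for the number of ground terms of depth ≤ k. A term of depth ≤ k is either a constant or a function symbol applied to arguments of depth ≤ k−1, so N_k = 3 + N_{k-1} + N_{k-1} + N_{k-1}.
N_0 = 3
N_1 = 3 + 3 + 3 + 3 = 12
N_2 = 3 + 12 + 12 + 12 = 39

39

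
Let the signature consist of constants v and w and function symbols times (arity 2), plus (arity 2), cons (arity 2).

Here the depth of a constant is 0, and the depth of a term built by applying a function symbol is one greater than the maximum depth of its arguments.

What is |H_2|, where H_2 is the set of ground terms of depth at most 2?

590

Let N_k = |{terms of depth ≤ k}|. Then N_0 = 2 and N_k = 2 + N_{k-1}^2 + N_{k-1}^2 + N_{k-1}^2 for k ≥ 1 (one summand per function symbol, arity giving the exponent).
N_0 = 2
N_1 = 2 + 2^2 + 2^2 + 2^2 = 14
N_2 = 2 + 14^2 + 14^2 + 14^2 = 590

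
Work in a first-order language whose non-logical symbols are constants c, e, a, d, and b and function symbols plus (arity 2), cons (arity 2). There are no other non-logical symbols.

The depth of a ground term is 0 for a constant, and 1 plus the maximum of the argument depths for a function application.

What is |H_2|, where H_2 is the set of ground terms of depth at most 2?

6055

Let N_k = |{terms of depth ≤ k}|. Then N_0 = 5 and N_k = 5 + N_{k-1}^2 + N_{k-1}^2 for k ≥ 1 (one summand per function symbol, arity giving the exponent).
N_0 = 5
N_1 = 5 + 5^2 + 5^2 = 55
N_2 = 5 + 55^2 + 55^2 = 6055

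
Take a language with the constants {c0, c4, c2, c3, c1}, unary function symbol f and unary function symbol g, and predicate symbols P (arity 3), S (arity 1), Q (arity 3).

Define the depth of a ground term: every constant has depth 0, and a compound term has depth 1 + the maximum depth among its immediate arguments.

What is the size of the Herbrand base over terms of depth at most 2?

First count ground terms of depth ≤ 2.
Let N_k count ground terms of depth at most k. Each non-constant term of depth ≤ k is some function symbol applied to depth-≤(k−1) arguments, giving N_k = 5 + N_{k-1} + N_{k-1}.
N_0 = 5
N_1 = 5 + 5 + 5 = 15
N_2 = 5 + 15 + 15 = 35
So |H| = 35.
A ground atom is a predicate applied to a tuple of terms from H, so the count is the sum over predicates of |H|^arity:
  P: 35^3 = 42875;  S: 35;  Q: 35^3 = 42875
Total ground atoms: 42875 + 35 + 42875 = 85785.

85785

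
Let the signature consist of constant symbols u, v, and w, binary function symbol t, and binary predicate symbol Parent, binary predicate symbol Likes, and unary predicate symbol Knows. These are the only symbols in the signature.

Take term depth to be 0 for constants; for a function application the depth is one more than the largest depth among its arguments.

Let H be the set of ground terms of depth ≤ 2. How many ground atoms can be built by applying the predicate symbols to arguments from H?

43365

First count ground terms of depth ≤ 2.
Write N_k for the number of ground terms of depth ≤ k. A term of depth ≤ k is either a constant or a function symbol applied to arguments of depth ≤ k−1, so N_k = 3 + N_{k-1}^2.
N_0 = 3
N_1 = 3 + 3^2 = 12
N_2 = 3 + 12^2 = 147
So |H| = 147.
A ground atom is a predicate applied to a tuple of terms from H, so the count is the sum over predicates of |H|^arity:
  Parent: 147^2 = 21609;  Likes: 147^2 = 21609;  Knows: 147
Total ground atoms: 21609 + 21609 + 147 = 43365.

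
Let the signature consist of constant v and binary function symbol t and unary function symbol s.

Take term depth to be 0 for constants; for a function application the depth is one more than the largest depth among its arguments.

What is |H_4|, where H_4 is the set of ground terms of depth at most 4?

33673

Write N_k for the number of ground terms of depth ≤ k. A term of depth ≤ k is either a constant or a function symbol applied to arguments of depth ≤ k−1, so N_k = 1 + N_{k-1}^2 + N_{k-1}.
N_0 = 1
N_1 = 1 + 1^2 + 1 = 3
N_2 = 1 + 3^2 + 3 = 13
N_3 = 1 + 13^2 + 13 = 183
N_4 = 1 + 183^2 + 183 = 33673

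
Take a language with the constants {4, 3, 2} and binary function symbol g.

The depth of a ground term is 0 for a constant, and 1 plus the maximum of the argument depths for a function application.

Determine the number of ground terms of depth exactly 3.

If N_k denotes the number of depth-≤k ground terms, the 3 constants give N_0 = 3, and each function symbol of arity r contributes N_{k-1}^r new terms at level k: N_k = 3 + N_{k-1}^2.
N_0 = 3
N_1 = 3 + 3^2 = 12
N_2 = 3 + 12^2 = 147
N_3 = 3 + 147^2 = 21612
Terms of depth exactly 3: N_3 − N_2 = 21612 − 147 = 21465.

21465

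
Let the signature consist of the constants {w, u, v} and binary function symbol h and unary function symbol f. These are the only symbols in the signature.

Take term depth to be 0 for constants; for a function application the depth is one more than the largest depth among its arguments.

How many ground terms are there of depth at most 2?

243

Write N_k for the number of ground terms of depth ≤ k. A term of depth ≤ k is either a constant or a function symbol applied to arguments of depth ≤ k−1, so N_k = 3 + N_{k-1}^2 + N_{k-1}.
N_0 = 3
N_1 = 3 + 3^2 + 3 = 15
N_2 = 3 + 15^2 + 15 = 243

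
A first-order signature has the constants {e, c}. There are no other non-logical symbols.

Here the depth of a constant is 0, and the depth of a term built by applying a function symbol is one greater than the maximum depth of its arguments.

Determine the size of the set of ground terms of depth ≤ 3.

With no function symbols every ground term is a constant, so there are exactly 2 ground terms at every depth bound.
N_0 = 2
N_1 = 2
N_2 = 2
N_3 = 2

2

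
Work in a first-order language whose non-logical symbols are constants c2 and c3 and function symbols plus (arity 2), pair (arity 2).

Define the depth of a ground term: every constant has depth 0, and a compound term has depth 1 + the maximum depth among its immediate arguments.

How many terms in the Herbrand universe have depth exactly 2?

Count level by level. With function symbols plus/2, pair/2, the terms of depth ≤ k are the 2 constants together with each function applied to depth-≤(k−1) tuples, so N_k = 2 + N_{k-1}^2 + N_{k-1}^2.
N_0 = 2
N_1 = 2 + 2^2 + 2^2 = 10
N_2 = 2 + 10^2 + 10^2 = 202
Terms of depth exactly 2: N_2 − N_1 = 202 − 10 = 192.

192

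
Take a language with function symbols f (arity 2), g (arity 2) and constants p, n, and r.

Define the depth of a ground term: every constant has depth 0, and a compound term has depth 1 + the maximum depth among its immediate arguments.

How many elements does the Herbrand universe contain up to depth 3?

Write N_k for the number of ground terms of depth ≤ k. A term of depth ≤ k is either a constant or a function symbol applied to arguments of depth ≤ k−1, so N_k = 3 + N_{k-1}^2 + N_{k-1}^2.
N_0 = 3
N_1 = 3 + 3^2 + 3^2 = 21
N_2 = 3 + 21^2 + 21^2 = 885
N_3 = 3 + 885^2 + 885^2 = 1566453

1566453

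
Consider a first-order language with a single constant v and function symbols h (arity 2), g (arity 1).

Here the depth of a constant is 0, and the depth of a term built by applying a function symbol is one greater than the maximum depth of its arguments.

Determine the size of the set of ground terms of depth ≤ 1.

Let N_k count ground terms of depth at most k. Each non-constant term of depth ≤ k is some function symbol applied to depth-≤(k−1) arguments, giving N_k = 1 + N_{k-1}^2 + N_{k-1}.
N_0 = 1
N_1 = 1 + 1^2 + 1 = 3
Explicitly: v, h(v, v), g(v).

3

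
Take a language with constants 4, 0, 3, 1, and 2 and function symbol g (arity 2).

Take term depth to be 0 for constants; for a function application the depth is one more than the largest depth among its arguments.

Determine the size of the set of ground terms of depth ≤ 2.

905

If N_k denotes the number of depth-≤k ground terms, the 5 constants give N_0 = 5, and each function symbol of arity r contributes N_{k-1}^r new terms at level k: N_k = 5 + N_{k-1}^2.
N_0 = 5
N_1 = 5 + 5^2 = 30
N_2 = 5 + 30^2 = 905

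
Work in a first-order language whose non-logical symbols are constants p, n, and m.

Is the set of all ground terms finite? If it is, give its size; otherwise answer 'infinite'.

3

There are no function symbols, so every ground term is one of the 3 constants.
The Herbrand universe is {p, n, m}, which is finite with 3 elements.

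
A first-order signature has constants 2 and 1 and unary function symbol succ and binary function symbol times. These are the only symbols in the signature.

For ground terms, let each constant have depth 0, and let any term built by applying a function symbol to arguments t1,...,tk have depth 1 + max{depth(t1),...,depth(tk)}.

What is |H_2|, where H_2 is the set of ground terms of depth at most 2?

74

Count level by level. With function symbols succ/1, times/2, the terms of depth ≤ k are the 2 constants together with each function applied to depth-≤(k−1) tuples, so N_k = 2 + N_{k-1} + N_{k-1}^2.
N_0 = 2
N_1 = 2 + 2 + 2^2 = 8
N_2 = 2 + 8 + 8^2 = 74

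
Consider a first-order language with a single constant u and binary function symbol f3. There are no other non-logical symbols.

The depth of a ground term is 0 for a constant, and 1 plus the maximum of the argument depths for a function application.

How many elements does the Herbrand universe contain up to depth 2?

Count level by level. With function symbols f3/2, the terms of depth ≤ k are the 1 constant together with each function applied to depth-≤(k−1) tuples, so N_k = 1 + N_{k-1}^2.
N_0 = 1
N_1 = 1 + 1^2 = 2
N_2 = 1 + 2^2 = 5
Explicitly: u, f3(u, u), f3(u, f3(u, u)), f3(f3(u, u), u), f3(f3(u, u), f3(u, u)).

5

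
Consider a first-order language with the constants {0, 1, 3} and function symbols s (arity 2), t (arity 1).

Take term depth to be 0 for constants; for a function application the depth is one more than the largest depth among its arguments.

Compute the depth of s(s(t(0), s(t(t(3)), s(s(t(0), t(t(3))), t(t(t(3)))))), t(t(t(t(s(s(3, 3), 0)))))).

depth(t(0)) = 1 + depth(0) = 1 + 0 = 1
depth(t(3)) = 1 + depth(3) = 1 + 0 = 1
depth(t(t(3))) = 1 + depth(t(3)) = 1 + 1 = 2
depth(s(t(0), t(t(3)))) = 1 + max(1, 2) = 3
depth(t(t(t(3)))) = 1 + depth(t(t(3))) = 1 + 2 = 3
depth(s(s(t(0), t(t(3))), t(t(t(3))))) = 1 + max(3, 3) = 4
depth(s(t(t(3)), s(s(t(0), t(t(3))), t(t(t(3)))))) = 1 + max(2, 4) = 5
depth(s(t(0), s(t(t(3)), s(s(t(0), t(t(3))), t(t(t(3))))))) = 1 + max(1, 5) = 6
depth(s(3, 3)) = 1 + max(0, 0) = 1
depth(s(s(3, 3), 0)) = 1 + max(1, 0) = 2
depth(t(s(s(3, 3), 0))) = 1 + depth(s(s(3, 3), 0)) = 1 + 2 = 3
depth(t(t(s(s(3, 3), 0)))) = 1 + depth(t(s(s(3, 3), 0))) = 1 + 3 = 4
depth(t(t(t(s(s(3, 3), 0))))) = 1 + depth(t(t(s(s(3, 3), 0)))) = 1 + 4 = 5
depth(t(t(t(t(s(s(3, 3), 0)))))) = 1 + depth(t(t(t(s(s(3, 3), 0))))) = 1 + 5 = 6
depth(s(s(t(0), s(t(t(3)), s(s(t(0), t(t(3))), t(t(t(3)))))), t(t(t(t(s(s(3, 3), 0))))))) = 1 + max(6, 6) = 7

7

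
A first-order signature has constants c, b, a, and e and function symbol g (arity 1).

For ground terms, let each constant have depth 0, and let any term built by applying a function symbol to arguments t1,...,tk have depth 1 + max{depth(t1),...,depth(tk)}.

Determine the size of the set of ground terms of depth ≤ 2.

Let N_k count ground terms of depth at most k. Each non-constant term of depth ≤ k is some function symbol applied to depth-≤(k−1) arguments, giving N_k = 4 + N_{k-1}.
N_0 = 4
N_1 = 4 + 4 = 8
N_2 = 4 + 8 = 12

12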